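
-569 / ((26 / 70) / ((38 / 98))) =-54055 / 91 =-594.01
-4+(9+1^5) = 6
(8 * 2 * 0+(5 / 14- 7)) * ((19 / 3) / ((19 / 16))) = -248 / 7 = -35.43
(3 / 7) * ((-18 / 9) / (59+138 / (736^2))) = -70656 / 4863509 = -0.01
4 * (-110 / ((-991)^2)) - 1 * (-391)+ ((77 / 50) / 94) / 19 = 34290671148537 / 87699833300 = 391.00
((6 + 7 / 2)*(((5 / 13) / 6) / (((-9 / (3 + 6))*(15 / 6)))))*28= -266 / 39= -6.82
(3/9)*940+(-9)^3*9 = -6247.67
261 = 261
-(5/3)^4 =-625/81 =-7.72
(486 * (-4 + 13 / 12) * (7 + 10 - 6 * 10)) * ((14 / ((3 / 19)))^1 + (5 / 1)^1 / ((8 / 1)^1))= 87080805 / 16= 5442550.31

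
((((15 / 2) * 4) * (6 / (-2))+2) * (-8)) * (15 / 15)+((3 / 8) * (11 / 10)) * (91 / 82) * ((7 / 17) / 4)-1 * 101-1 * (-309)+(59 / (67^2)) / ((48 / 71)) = 912.07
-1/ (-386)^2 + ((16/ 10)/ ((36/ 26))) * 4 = 30991123/ 6704820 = 4.62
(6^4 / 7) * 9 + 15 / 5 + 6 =11727 / 7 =1675.29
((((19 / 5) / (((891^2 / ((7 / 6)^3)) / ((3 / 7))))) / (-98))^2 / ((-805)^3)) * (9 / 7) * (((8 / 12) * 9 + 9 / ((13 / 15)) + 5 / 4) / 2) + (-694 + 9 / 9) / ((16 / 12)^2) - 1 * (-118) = -535332616867399541491501247291 / 1969492267159897140460800000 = -271.81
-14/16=-7/8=-0.88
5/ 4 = 1.25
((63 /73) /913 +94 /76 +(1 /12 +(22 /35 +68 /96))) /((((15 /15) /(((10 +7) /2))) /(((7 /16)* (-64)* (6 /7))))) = -48065623591 /88643170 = -542.24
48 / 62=0.77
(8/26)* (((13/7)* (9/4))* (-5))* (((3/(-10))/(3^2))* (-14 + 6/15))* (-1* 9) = 918/35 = 26.23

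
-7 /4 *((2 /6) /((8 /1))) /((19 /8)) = -7 /228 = -0.03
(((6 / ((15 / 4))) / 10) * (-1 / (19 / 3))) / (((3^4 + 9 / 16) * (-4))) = 16 / 206625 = 0.00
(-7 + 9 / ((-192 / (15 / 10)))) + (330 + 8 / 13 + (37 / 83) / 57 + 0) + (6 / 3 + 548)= 873.55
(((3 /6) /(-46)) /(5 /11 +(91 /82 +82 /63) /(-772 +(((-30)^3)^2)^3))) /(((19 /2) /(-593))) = 6527612563896500999999986992642252 /4373090127890189999999991345768679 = 1.49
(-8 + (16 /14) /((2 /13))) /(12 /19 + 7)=-0.07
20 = 20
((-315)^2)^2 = 9845600625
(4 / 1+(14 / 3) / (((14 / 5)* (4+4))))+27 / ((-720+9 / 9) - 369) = 13655 / 3264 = 4.18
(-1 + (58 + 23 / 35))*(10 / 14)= 2018 / 49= 41.18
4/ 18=2/ 9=0.22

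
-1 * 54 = -54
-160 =-160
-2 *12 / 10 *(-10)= 24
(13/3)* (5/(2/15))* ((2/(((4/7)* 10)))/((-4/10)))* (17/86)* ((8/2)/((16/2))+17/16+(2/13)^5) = -27616440075/628798976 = -43.92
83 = 83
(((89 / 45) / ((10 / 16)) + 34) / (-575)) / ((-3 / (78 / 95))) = 217412 / 12290625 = 0.02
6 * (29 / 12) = 29 / 2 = 14.50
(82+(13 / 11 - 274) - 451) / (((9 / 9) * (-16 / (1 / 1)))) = 40.11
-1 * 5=-5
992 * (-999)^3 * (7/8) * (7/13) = -6057790221924/13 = -465983863224.92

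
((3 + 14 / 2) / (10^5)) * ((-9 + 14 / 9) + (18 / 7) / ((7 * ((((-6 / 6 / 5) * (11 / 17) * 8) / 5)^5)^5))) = -41515308559800405094351129212706446626116623304365377172535270749497 / 9025585767869341103932457978359986775683874884157440000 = -4599735643485.10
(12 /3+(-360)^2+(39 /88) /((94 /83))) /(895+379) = 1072087525 /10538528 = 101.73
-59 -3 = -62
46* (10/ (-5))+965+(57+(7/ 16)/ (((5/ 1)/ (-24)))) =9279/ 10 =927.90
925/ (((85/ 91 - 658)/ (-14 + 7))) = 589225/ 59793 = 9.85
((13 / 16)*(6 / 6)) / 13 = 1 / 16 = 0.06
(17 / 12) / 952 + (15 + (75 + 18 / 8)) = 61993 / 672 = 92.25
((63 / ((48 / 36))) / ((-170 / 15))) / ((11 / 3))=-1701 / 1496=-1.14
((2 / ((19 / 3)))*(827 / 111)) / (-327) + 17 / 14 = 3884821 / 3218334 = 1.21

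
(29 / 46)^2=0.40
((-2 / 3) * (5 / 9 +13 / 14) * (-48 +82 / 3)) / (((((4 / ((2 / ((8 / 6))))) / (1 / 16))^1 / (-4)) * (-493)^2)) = -341 / 43234128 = -0.00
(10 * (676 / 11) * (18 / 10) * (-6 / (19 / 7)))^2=261178235136 / 43681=5979218.31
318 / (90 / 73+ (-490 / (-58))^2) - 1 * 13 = -38424721 / 4457515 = -8.62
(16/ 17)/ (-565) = -16/ 9605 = -0.00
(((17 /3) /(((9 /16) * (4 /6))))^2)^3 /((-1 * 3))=-6327518887936 /1594323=-3968781.04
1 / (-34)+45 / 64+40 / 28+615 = 617.10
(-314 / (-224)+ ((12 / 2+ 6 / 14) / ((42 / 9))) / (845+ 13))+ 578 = 64958073 / 112112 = 579.40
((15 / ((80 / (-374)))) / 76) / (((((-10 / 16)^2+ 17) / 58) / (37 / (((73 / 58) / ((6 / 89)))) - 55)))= 7472004628 / 45797353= 163.15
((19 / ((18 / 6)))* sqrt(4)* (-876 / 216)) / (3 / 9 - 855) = 0.06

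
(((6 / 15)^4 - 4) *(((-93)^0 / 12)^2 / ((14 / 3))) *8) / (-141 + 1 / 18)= 3726 / 11099375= 0.00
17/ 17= 1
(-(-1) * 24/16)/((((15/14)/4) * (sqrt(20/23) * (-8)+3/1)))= -448 * sqrt(115)/5365-1932/5365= -1.26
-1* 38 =-38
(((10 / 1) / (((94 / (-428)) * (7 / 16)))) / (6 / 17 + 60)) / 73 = -291040 / 12320721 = -0.02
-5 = -5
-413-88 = -501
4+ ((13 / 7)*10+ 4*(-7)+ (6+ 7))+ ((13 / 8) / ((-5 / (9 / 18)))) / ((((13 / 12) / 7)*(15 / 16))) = 1129 / 175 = 6.45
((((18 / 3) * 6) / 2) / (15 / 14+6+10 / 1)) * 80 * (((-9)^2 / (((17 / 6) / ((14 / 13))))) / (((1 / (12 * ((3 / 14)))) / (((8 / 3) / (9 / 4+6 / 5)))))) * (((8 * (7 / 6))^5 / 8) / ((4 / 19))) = 263690374348800 / 1214837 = 217058234.44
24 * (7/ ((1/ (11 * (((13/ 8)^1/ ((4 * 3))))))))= 250.25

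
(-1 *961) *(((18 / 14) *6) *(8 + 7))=-778410 / 7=-111201.43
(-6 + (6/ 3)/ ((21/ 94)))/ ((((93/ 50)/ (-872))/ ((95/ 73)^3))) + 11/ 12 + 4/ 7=-298906518625/ 98032284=-3049.06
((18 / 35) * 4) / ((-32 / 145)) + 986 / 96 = 319 / 336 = 0.95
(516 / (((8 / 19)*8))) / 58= 2.64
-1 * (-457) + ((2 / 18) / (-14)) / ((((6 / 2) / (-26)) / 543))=31144 / 63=494.35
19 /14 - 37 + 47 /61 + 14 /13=-375197 /11102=-33.80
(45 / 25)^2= 81 / 25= 3.24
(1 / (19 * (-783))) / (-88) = 1 / 1309176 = 0.00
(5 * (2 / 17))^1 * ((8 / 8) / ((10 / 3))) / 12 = 1 / 68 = 0.01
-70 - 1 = -71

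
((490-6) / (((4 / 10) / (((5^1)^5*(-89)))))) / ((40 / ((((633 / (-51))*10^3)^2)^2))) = -16676128328225781250000000000 / 83521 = -199663896843018896445205.40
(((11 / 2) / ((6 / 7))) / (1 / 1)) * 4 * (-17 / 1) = -1309 / 3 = -436.33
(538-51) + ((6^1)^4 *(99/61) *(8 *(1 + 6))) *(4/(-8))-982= -3622707/61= -59388.64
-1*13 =-13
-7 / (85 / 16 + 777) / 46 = -0.00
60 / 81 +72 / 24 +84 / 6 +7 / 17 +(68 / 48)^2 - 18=15859 / 7344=2.16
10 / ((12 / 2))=5 / 3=1.67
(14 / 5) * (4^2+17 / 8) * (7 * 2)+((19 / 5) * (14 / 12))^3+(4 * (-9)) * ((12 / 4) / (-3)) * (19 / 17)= 384582329 / 459000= 837.87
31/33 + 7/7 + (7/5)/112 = 5153/2640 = 1.95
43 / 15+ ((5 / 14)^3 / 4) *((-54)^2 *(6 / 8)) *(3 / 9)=1838843 / 164640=11.17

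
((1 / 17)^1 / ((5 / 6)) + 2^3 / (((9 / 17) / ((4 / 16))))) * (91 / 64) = 4186 / 765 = 5.47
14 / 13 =1.08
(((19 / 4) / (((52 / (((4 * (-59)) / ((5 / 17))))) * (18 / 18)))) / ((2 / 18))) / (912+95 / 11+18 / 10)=-1886643 / 2638168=-0.72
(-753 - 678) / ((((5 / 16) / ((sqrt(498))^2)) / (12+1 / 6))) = -138726864 / 5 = -27745372.80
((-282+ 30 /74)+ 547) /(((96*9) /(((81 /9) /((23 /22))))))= 27005 /10212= 2.64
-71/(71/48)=-48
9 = 9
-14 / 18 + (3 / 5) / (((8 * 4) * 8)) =-8933 / 11520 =-0.78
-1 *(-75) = 75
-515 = -515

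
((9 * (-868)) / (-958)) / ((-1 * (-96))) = 0.08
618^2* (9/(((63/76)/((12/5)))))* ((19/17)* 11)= 72797769792/595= 122349192.93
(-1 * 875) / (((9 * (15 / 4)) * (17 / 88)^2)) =-5420800 / 7803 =-694.71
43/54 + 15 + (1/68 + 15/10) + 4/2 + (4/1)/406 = 7201037/372708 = 19.32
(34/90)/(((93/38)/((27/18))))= 323/1395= 0.23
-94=-94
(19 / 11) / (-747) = -19 / 8217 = -0.00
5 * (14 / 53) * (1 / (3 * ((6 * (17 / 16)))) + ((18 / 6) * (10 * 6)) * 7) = 13495160 / 8109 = 1664.22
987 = 987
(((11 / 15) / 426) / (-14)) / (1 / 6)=-11 / 14910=-0.00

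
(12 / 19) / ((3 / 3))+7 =145 / 19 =7.63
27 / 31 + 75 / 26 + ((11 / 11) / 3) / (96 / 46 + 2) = 218038 / 56823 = 3.84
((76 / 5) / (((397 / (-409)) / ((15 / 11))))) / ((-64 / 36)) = 209817 / 17468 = 12.01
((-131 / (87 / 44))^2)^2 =1103813975900416 / 57289761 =19267212.09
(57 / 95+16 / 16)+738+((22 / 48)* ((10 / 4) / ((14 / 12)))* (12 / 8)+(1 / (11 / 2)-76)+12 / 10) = 4105363 / 6160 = 666.46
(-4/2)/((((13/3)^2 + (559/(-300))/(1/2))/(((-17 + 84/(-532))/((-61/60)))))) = -17604000/7849907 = -2.24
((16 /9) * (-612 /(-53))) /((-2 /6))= -61.58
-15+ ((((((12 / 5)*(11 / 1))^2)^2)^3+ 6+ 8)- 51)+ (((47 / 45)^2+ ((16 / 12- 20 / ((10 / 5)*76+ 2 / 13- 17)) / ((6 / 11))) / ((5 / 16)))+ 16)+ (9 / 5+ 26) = 114616494721029974.01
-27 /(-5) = 27 /5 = 5.40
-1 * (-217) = 217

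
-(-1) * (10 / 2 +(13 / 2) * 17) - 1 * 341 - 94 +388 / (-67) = -43589 / 134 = -325.29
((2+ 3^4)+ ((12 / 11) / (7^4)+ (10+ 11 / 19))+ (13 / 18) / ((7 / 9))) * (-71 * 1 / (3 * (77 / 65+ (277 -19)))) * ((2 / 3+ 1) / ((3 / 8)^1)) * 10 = -87546460469000 / 228257358021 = -383.54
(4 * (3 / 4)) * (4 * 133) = 1596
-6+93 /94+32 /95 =-41737 /8930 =-4.67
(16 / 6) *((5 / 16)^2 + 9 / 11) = 2.44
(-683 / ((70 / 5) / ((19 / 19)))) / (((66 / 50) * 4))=-17075 / 1848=-9.24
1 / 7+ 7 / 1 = 50 / 7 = 7.14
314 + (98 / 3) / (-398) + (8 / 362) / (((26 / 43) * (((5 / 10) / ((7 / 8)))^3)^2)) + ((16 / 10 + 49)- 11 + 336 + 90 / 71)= 706573420752709 / 1021302896640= 691.84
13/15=0.87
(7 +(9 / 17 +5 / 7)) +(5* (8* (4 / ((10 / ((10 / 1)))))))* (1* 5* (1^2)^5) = 96181 / 119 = 808.24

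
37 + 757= 794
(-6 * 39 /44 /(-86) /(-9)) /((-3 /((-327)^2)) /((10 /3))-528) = 0.00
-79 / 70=-1.13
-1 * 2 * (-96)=192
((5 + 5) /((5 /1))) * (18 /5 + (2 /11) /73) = 28928 /4015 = 7.20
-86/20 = -43/10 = -4.30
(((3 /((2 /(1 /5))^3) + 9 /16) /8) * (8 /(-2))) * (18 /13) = -783 /2000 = -0.39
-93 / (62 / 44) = -66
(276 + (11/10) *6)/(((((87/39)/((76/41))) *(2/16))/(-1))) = -11168352/5945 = -1878.61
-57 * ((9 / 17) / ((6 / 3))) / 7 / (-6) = 171 / 476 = 0.36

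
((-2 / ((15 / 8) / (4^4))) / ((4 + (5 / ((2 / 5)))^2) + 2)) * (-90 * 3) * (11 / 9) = 32768 / 59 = 555.39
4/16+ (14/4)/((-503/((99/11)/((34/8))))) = 8047/34204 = 0.24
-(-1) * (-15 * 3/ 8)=-45/ 8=-5.62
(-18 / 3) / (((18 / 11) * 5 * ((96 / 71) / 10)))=-781 / 144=-5.42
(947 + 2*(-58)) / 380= 831 / 380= 2.19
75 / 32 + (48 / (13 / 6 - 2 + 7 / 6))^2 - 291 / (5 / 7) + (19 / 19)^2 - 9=141271 / 160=882.94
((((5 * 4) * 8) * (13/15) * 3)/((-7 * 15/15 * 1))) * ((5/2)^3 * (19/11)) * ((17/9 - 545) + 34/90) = 28726100/33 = 870487.88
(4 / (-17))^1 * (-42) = 168 / 17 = 9.88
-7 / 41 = -0.17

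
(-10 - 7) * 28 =-476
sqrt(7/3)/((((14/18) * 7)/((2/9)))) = 2 * sqrt(21)/147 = 0.06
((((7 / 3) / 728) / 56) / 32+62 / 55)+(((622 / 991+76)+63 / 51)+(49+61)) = 97907776879481 / 518057379840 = 188.99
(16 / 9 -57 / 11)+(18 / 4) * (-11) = -10475 / 198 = -52.90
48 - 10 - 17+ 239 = 260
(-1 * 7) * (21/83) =-147/83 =-1.77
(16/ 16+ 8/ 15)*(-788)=-18124/ 15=-1208.27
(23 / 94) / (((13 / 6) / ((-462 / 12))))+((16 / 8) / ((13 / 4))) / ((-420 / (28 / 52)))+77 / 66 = -379109 / 119145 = -3.18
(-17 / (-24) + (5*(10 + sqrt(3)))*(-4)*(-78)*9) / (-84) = -3369617 / 2016 -1170*sqrt(3) / 7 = -1960.94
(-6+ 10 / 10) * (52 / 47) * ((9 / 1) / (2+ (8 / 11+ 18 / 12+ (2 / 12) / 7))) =-270270 / 23077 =-11.71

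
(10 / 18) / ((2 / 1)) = 5 / 18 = 0.28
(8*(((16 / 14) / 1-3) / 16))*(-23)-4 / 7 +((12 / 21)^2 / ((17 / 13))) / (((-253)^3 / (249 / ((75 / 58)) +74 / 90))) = 126178096001849 / 6070424733450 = 20.79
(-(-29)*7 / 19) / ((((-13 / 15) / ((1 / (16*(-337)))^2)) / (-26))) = 3045 / 276199808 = 0.00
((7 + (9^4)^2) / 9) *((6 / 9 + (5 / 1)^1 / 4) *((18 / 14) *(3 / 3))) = 247518686 / 21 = 11786604.10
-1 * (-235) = 235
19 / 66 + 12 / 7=925 / 462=2.00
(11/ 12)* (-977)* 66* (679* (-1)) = 80269343/ 2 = 40134671.50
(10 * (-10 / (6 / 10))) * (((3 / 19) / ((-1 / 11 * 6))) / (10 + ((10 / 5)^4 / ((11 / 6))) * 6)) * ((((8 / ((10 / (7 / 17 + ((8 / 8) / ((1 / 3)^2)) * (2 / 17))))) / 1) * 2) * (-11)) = -6655000 / 332367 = -20.02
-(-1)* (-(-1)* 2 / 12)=1 / 6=0.17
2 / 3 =0.67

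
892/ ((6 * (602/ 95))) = 21185/ 903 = 23.46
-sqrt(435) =-20.86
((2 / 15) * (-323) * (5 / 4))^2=104329 / 36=2898.03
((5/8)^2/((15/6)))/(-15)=-1/96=-0.01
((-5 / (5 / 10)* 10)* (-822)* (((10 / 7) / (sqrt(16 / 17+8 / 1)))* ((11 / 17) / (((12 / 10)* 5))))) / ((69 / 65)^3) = 103464968750* sqrt(646) / 742758849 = 3540.48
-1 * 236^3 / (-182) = 6572128 / 91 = 72221.19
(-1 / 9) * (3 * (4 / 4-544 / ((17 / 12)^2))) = 4591 / 51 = 90.02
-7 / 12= -0.58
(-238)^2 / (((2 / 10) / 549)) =155487780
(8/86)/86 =2/1849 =0.00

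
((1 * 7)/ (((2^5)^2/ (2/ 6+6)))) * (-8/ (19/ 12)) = -7/ 32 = -0.22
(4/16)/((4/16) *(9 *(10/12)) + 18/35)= 70/669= 0.10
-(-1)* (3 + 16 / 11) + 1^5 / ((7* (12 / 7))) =599 / 132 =4.54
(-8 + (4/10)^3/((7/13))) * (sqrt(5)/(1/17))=-117232 * sqrt(5)/875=-299.59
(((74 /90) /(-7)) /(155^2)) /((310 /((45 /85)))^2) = -333 /23353537287500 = -0.00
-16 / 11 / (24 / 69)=-46 / 11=-4.18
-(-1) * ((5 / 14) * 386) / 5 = 193 / 7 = 27.57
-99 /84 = -33 /28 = -1.18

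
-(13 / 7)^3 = -2197 / 343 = -6.41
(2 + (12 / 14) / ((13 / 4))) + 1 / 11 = 2357 / 1001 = 2.35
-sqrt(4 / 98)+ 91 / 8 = 91 / 8 - sqrt(2) / 7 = 11.17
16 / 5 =3.20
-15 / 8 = -1.88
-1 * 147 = -147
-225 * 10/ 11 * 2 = -4500/ 11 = -409.09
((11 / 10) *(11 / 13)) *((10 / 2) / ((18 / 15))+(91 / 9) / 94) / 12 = 27346 / 82485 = 0.33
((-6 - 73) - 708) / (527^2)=-0.00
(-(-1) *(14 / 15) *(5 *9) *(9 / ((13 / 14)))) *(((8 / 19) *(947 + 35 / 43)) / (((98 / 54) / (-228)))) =-11409071616 / 559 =-20409788.22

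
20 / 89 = 0.22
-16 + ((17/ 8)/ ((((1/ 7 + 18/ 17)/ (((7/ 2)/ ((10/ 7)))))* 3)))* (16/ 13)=-14.22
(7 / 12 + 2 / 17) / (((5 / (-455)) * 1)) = -13013 / 204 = -63.79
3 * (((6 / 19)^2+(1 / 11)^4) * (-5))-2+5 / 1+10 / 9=124355842 / 47568609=2.61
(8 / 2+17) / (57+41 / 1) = 0.21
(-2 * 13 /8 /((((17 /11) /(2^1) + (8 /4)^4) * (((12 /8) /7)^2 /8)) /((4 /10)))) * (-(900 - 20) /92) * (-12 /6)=-19731712 /76383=-258.33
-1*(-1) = 1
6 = 6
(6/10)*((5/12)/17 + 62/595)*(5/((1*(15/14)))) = 919/2550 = 0.36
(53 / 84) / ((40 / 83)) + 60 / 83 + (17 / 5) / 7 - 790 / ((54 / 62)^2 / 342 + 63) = -10.02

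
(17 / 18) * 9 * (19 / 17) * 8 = 76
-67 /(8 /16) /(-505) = 134 /505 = 0.27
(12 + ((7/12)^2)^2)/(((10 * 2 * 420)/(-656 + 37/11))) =-601200569/638668800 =-0.94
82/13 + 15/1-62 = -529/13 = -40.69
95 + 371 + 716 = 1182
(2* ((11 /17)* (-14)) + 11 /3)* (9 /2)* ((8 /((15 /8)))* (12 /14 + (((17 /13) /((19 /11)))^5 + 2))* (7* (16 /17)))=-7542295364014895616 /1328472636580115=-5677.42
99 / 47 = 2.11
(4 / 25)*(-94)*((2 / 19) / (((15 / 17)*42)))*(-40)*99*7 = 562496 / 475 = 1184.20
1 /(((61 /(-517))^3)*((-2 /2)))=138188413 /226981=608.81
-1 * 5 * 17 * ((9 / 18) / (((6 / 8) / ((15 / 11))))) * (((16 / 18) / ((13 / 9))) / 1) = -6800 / 143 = -47.55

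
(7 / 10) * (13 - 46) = -231 / 10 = -23.10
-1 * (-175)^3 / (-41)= -130716.46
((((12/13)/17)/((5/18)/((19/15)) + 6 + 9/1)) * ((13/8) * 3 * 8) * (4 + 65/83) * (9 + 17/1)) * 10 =84722976/489617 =173.04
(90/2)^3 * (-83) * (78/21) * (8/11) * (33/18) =-37456714.29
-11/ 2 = -5.50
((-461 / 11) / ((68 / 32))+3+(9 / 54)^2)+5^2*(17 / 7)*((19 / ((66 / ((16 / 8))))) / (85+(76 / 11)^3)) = -16.61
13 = 13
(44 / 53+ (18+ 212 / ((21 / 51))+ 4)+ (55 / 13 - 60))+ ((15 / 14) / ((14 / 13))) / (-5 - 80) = 481.91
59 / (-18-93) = -59 / 111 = -0.53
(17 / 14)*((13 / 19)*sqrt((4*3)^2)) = 1326 / 133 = 9.97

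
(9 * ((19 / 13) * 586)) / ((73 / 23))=2304738 / 949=2428.60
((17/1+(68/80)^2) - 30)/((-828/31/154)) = 3907519/55200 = 70.79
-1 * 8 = -8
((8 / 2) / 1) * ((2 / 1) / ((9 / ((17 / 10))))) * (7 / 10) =238 / 225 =1.06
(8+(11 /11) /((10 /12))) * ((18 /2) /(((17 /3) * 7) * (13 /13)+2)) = 1242 /625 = 1.99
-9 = -9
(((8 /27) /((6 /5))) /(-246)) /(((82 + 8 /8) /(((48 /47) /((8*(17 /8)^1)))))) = -0.00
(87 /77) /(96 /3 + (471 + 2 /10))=435 /193732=0.00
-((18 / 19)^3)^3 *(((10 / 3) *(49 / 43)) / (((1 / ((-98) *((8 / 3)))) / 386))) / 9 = 363134050929377280 / 13875571004497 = 26170.75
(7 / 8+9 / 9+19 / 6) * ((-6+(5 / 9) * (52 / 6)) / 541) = -484 / 43821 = -0.01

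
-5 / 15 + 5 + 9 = 41 / 3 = 13.67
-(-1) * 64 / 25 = 64 / 25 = 2.56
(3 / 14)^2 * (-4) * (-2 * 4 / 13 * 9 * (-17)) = -11016 / 637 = -17.29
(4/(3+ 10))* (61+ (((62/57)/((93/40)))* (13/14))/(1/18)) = 36612/1729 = 21.18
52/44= 13/11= 1.18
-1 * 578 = -578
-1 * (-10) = 10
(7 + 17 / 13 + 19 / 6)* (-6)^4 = 193320 / 13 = 14870.77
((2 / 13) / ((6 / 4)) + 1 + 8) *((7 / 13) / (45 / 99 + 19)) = 27335 / 108498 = 0.25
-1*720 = -720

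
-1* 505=-505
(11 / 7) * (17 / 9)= 187 / 63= 2.97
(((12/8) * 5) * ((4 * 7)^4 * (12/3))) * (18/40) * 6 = 49787136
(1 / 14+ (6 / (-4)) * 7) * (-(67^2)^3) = 6603461898337 / 7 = 943351699762.43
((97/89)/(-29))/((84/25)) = -2425/216804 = -0.01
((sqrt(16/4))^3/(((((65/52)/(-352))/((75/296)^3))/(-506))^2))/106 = 55138377744140625/135983499677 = 405478.44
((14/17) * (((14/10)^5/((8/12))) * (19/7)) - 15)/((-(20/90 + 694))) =-362529/82981250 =-0.00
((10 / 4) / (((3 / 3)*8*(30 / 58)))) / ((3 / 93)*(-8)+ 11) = 899 / 15984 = 0.06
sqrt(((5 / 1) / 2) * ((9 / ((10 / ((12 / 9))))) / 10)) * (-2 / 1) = -1.10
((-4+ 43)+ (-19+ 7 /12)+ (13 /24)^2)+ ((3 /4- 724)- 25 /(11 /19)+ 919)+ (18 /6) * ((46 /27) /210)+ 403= 383513467 /665280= 576.47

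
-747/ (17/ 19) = -14193/ 17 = -834.88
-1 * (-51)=51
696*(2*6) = 8352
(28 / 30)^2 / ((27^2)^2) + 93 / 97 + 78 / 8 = 10.71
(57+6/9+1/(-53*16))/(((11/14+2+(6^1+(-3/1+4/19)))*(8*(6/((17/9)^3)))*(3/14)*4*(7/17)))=1629597691393/425959015680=3.83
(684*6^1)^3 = 69122916864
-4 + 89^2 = 7917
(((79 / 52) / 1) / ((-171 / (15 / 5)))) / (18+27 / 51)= -1343 / 933660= -0.00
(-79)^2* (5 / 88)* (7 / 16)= 218435 / 1408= 155.14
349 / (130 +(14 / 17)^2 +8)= 100861 / 40078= 2.52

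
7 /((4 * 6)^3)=0.00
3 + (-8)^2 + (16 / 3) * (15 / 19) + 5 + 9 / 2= 3067 / 38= 80.71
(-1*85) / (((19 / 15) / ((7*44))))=-392700 / 19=-20668.42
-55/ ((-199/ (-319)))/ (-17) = 17545/ 3383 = 5.19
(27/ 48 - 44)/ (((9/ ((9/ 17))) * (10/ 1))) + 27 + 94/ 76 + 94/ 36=2845831/ 93024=30.59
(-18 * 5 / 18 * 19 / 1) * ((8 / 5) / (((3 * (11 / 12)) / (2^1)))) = -1216 / 11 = -110.55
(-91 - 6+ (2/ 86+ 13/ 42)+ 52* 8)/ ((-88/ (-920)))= 66322225/ 19866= 3338.48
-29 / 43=-0.67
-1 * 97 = -97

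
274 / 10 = 137 / 5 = 27.40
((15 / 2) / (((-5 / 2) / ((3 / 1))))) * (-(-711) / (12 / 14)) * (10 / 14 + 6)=-100251 / 2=-50125.50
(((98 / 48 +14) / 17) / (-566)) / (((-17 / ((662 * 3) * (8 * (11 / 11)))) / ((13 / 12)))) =1656655 / 981444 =1.69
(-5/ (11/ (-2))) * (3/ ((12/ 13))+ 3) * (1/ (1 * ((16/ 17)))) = 2125/ 352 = 6.04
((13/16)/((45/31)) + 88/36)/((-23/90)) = -2163/184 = -11.76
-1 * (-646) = 646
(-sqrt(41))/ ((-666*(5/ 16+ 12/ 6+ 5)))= 8*sqrt(41)/ 38961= 0.00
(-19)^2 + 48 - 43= 366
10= 10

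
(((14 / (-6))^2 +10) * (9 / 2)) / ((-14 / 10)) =-695 / 14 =-49.64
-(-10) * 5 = 50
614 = 614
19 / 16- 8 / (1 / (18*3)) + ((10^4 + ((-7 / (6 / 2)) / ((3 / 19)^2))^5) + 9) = -1648715090533435855 / 229582512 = -7181361838.80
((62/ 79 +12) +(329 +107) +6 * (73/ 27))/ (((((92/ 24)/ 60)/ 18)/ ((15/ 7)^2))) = 601579.64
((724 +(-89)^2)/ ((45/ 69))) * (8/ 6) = 159068/ 9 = 17674.22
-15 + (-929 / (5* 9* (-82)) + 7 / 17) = -899327 / 62730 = -14.34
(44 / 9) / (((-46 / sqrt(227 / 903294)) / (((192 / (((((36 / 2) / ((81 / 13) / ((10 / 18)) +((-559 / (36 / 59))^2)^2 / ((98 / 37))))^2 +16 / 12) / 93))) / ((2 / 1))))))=-22089459209177599597018540812429191118456612712 * sqrt(22783082) / 9345987032392107057684295757387889965267192147161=-11.28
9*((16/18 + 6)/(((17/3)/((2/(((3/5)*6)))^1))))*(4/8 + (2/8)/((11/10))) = 2480/561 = 4.42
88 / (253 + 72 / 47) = 4136 / 11963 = 0.35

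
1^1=1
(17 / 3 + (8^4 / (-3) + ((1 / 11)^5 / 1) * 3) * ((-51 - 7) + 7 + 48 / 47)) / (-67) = -1549681499312 / 1521448797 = -1018.56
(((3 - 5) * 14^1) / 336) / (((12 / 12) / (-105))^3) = 385875 / 4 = 96468.75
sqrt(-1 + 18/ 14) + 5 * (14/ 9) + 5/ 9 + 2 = sqrt(14)/ 7 + 31/ 3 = 10.87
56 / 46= 28 / 23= 1.22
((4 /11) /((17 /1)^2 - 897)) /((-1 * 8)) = 1 /13376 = 0.00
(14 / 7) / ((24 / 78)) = 13 / 2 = 6.50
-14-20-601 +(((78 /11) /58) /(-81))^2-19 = -48516184757 /74183769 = -654.00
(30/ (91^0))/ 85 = 6/ 17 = 0.35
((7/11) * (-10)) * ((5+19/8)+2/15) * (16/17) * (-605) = 81620/3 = 27206.67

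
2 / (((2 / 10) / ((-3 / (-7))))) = 30 / 7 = 4.29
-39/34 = -1.15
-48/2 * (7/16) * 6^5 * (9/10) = -367416/5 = -73483.20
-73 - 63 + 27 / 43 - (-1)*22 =-4875 / 43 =-113.37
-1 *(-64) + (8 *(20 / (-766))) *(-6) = 24992 / 383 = 65.25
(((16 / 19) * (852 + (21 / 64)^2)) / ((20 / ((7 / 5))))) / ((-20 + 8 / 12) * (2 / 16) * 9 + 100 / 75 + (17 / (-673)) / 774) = -6363242725581 / 2586456198400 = -2.46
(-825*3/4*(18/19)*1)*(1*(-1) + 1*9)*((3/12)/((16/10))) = -111375/152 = -732.73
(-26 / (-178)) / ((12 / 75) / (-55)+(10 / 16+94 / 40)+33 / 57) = 2717000 / 66052863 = 0.04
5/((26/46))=115/13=8.85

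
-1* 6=-6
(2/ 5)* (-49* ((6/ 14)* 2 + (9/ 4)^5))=-2936409/ 2560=-1147.03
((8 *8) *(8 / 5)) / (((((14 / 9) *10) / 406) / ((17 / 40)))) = 1135.87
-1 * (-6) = 6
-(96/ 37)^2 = -9216/ 1369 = -6.73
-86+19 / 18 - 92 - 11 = -3383 / 18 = -187.94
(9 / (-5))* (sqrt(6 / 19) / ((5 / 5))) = -9* sqrt(114) / 95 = -1.01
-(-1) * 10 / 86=5 / 43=0.12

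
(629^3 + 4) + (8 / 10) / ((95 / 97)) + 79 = 118207679588 / 475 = 248858272.82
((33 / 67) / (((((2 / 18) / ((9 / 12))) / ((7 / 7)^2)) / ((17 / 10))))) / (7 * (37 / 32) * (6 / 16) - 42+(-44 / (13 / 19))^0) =-484704 / 3255865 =-0.15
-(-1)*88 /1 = 88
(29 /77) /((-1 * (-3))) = 29 /231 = 0.13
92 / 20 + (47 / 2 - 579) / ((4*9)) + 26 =5461 / 360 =15.17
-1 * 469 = -469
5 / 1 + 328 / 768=521 / 96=5.43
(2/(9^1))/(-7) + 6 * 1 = 376/63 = 5.97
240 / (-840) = -0.29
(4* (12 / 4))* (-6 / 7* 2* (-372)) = 53568 / 7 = 7652.57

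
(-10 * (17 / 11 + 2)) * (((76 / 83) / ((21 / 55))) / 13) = -3800 / 581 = -6.54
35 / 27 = 1.30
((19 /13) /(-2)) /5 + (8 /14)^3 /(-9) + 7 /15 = 24061 /80262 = 0.30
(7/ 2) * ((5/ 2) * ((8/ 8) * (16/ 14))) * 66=660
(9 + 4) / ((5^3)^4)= 13 / 244140625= 0.00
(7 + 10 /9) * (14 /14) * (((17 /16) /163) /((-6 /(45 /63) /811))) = -5032255 /985824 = -5.10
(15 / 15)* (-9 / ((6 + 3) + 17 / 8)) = -0.81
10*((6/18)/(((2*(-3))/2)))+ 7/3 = 11/9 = 1.22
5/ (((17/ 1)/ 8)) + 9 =193/ 17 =11.35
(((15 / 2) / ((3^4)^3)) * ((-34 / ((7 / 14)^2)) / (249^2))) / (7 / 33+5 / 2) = -0.00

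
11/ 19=0.58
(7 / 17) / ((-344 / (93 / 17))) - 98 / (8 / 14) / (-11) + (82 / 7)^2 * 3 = 22894706539 / 53585224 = 427.26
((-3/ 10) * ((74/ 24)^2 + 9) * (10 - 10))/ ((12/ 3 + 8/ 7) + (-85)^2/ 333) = 0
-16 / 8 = -2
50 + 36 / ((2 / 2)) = 86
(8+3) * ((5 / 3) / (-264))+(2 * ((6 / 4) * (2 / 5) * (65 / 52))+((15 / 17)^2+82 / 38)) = 1726501 / 395352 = 4.37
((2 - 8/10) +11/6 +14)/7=73/30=2.43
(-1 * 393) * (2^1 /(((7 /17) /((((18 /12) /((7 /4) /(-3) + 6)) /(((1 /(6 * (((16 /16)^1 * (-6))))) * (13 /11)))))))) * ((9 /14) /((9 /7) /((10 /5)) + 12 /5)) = 285733008 /83993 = 3401.87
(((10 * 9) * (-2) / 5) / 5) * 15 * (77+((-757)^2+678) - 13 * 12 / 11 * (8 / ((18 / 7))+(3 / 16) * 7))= -681604623 / 11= -61964056.64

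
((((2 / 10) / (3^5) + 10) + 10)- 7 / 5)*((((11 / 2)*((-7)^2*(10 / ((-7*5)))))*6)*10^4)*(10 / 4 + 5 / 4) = -322259259.26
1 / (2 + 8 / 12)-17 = -133 / 8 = -16.62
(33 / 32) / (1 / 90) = 1485 / 16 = 92.81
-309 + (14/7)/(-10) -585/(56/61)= -265001/280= -946.43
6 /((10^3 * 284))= 3 /142000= 0.00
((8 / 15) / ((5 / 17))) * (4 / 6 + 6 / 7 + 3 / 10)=26044 / 7875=3.31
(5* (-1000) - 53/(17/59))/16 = -88127/272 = -324.00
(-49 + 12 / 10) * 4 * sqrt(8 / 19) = -1912 * sqrt(38) / 95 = -124.07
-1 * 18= -18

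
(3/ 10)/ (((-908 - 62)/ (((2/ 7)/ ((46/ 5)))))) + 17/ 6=2654881/ 937020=2.83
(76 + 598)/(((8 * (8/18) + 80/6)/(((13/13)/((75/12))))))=3033/475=6.39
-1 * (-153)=153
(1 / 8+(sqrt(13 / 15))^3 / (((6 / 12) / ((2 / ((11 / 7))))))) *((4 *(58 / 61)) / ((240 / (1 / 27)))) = 0.00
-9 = -9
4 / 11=0.36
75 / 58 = 1.29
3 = 3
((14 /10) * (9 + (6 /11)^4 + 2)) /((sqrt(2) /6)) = 65.86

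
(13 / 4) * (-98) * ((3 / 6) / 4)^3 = -637 / 1024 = -0.62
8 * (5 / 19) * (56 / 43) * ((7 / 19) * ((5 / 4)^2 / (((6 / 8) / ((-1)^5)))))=-98000 / 46569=-2.10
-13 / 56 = -0.23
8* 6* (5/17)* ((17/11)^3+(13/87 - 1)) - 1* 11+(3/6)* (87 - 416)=-177690313/1312366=-135.40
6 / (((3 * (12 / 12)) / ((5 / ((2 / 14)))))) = 70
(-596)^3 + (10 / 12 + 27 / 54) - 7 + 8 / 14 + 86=-211708655.10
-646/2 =-323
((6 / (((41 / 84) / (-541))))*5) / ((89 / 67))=-91342440 / 3649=-25032.18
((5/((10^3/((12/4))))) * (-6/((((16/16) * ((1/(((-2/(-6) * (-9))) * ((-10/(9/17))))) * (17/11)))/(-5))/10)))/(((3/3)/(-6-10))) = -2640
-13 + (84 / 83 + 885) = 72460 / 83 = 873.01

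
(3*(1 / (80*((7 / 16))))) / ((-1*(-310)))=3 / 10850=0.00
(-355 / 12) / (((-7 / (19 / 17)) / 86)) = 290035 / 714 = 406.21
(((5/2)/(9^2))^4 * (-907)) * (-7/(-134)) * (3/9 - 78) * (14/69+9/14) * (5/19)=28397603125/38208958307136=0.00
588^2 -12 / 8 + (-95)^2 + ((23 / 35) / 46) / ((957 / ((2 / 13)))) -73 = 308892799217 / 870870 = 354694.50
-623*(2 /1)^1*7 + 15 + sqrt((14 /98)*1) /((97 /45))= -8707 + 45*sqrt(7) /679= -8706.82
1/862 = 0.00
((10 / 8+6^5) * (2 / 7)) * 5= 155545 / 14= 11110.36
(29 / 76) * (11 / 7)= 319 / 532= 0.60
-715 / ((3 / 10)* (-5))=476.67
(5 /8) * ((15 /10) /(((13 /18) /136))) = 2295 /13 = 176.54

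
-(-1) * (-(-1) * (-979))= -979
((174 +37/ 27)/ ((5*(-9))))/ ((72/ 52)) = -2.81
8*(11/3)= 88/3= 29.33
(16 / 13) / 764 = 4 / 2483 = 0.00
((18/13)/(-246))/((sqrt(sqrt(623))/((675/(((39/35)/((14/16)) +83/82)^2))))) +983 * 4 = 3932 -2847757500 * 623^(3/4)/2439597627077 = 3931.85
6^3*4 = 864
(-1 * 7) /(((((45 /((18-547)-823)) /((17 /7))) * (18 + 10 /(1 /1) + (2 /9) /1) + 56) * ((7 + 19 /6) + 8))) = -68952 /9951809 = -0.01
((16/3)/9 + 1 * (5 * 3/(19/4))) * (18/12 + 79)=154882/513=301.91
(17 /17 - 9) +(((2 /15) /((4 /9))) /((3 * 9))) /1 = -719 /90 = -7.99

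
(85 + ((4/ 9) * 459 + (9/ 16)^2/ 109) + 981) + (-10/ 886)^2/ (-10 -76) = 299052256949027/ 235473680128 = 1270.00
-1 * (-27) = 27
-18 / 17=-1.06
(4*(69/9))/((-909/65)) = -5980/2727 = -2.19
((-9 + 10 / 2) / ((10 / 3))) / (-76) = 3 / 190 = 0.02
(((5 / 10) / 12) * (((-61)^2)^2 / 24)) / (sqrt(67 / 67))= 24037.92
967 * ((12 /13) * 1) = 11604 /13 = 892.62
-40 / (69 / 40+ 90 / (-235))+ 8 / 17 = -1258216 / 42891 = -29.34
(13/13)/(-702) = -1/702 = -0.00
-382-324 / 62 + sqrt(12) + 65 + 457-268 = -4130 / 31 + 2*sqrt(3) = -129.76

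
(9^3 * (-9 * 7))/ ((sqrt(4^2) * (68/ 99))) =-16716.08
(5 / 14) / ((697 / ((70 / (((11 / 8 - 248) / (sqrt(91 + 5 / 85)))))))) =-1200* sqrt(731) / 23378077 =-0.00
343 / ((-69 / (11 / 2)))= -27.34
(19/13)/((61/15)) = 285/793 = 0.36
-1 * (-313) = 313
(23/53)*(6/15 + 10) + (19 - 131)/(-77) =17396/2915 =5.97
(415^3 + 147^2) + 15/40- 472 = 571956099/8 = 71494512.38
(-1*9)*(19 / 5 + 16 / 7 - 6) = -27 / 35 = -0.77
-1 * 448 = -448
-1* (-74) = 74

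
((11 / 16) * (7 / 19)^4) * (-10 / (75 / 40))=-26411 / 390963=-0.07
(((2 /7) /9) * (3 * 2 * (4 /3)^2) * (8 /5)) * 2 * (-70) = -2048 /27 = -75.85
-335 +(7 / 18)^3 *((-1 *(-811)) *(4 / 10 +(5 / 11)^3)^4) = -332.16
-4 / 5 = -0.80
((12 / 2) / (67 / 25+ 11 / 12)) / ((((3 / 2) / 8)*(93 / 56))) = 179200 / 33449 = 5.36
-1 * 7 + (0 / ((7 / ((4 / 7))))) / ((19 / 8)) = -7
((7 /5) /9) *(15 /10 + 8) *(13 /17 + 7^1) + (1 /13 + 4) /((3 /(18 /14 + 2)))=369881 /23205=15.94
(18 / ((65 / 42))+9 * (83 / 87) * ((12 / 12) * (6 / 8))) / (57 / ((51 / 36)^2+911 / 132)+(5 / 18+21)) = 0.65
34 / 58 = 17 / 29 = 0.59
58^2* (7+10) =57188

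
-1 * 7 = -7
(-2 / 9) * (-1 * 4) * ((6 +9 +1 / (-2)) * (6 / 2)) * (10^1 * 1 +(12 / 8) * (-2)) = 812 / 3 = 270.67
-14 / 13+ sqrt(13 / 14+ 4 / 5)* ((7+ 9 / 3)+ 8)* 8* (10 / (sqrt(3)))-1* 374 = -4876 / 13+ 528* sqrt(210) / 7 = 717.99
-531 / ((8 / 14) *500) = -3717 / 2000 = -1.86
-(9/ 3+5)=-8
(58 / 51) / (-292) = -29 / 7446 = -0.00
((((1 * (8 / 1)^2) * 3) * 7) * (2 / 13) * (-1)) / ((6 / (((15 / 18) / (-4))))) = 280 / 39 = 7.18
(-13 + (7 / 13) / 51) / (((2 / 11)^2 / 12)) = -1042052 / 221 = -4715.17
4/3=1.33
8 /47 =0.17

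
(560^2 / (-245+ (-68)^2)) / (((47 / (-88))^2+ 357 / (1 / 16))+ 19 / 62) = 15056814080 / 1201061273217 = 0.01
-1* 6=-6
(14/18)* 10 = 70/9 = 7.78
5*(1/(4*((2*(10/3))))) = 3/16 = 0.19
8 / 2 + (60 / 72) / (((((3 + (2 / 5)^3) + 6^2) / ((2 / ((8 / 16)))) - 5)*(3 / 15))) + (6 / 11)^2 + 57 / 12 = 34330471 / 3460116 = 9.92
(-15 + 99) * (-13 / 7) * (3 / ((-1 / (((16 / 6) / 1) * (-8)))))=-9984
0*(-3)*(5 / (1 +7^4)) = 0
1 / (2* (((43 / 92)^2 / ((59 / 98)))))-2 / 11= 1192082 / 996611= 1.20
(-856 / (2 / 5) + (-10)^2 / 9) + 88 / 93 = -593696 / 279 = -2127.94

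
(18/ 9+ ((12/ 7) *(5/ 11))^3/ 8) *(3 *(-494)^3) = -744711862.08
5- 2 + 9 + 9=21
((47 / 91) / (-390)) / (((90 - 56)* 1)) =-47 / 1206660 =-0.00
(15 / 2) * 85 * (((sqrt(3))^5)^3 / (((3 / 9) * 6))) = 2788425 * sqrt(3) / 4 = 1207423.44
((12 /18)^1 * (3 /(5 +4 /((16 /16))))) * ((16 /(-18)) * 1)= -16 /81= -0.20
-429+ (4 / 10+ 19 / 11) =-426.87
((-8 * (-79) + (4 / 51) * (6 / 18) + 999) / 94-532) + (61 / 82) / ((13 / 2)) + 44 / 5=-19383796031 / 38328030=-505.73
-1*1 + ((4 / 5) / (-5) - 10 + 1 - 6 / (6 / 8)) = -454 / 25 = -18.16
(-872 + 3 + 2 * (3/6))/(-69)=868/69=12.58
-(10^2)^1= -100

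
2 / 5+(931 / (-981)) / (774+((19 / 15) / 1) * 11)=7706351 / 19324065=0.40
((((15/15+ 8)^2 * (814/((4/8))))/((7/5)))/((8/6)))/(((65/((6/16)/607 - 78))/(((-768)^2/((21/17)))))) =-15650587447418880/386659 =-40476459742.10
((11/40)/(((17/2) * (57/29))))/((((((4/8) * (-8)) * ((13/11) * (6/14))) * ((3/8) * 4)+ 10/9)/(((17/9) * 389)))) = -9555007/1523040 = -6.27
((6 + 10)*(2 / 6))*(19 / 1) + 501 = 1807 / 3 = 602.33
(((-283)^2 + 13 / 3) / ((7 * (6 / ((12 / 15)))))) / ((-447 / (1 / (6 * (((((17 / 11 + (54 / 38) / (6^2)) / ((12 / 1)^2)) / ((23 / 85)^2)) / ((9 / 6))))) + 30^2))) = -3077.33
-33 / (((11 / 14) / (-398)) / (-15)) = -250740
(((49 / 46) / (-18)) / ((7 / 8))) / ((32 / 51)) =-119 / 1104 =-0.11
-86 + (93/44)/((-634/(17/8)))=-19194029/223168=-86.01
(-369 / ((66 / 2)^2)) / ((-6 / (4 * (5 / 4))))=205 / 726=0.28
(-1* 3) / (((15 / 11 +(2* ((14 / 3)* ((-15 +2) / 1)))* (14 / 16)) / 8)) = 1584 / 6917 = 0.23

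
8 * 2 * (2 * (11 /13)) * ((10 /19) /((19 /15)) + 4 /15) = 1300288 /70395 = 18.47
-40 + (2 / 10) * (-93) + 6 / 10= -58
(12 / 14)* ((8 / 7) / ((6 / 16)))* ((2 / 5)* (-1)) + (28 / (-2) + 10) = -1236 / 245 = -5.04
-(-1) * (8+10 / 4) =21 / 2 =10.50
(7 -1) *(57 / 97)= 342 / 97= 3.53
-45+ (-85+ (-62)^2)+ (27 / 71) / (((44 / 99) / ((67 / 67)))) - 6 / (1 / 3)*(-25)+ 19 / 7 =8285129 / 1988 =4167.57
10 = 10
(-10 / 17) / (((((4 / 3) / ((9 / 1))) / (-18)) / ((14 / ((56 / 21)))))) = 25515 / 68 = 375.22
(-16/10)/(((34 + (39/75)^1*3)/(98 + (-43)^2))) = -77880/889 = -87.60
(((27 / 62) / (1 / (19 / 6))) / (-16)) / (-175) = 171 / 347200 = 0.00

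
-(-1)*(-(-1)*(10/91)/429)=10/39039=0.00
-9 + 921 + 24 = 936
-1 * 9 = -9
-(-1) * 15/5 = 3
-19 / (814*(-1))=19 / 814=0.02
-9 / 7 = -1.29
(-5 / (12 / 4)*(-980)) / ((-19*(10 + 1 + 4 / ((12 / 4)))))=-4900 / 703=-6.97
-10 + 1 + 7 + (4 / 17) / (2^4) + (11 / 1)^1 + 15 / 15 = 681 / 68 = 10.01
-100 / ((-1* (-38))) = -50 / 19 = -2.63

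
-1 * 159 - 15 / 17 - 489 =-11031 / 17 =-648.88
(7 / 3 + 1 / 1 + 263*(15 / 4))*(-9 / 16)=-35625 / 64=-556.64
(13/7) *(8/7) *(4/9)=416/441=0.94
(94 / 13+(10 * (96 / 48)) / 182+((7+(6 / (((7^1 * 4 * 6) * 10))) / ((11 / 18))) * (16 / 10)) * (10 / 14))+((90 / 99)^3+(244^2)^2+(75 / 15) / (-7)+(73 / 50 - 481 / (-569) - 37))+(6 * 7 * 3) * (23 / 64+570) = 1368005518738186693759 / 385939954400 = 3544607141.97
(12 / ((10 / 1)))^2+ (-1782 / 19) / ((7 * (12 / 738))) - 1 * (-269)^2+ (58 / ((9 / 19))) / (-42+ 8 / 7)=-313185435419 / 4279275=-73186.56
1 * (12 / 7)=12 / 7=1.71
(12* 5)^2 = 3600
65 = 65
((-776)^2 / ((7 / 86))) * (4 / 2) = 103574272 / 7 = 14796324.57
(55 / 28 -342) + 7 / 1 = -9325 / 28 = -333.04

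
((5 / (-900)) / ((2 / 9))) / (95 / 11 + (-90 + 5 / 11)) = 11 / 35600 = 0.00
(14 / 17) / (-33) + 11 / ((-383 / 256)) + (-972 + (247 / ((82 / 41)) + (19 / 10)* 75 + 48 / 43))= -6580658464 / 9239109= -712.26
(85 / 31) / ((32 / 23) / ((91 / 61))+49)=177905 / 3239779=0.05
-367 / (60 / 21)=-2569 / 20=-128.45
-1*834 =-834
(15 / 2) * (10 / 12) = 25 / 4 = 6.25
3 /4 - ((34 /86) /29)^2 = 4663871 /6220036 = 0.75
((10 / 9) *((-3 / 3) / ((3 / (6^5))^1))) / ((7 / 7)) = -2880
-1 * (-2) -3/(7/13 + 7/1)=157/98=1.60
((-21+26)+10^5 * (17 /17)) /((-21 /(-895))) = 29834825 /7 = 4262117.86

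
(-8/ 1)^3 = -512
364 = 364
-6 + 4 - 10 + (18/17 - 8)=-322/17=-18.94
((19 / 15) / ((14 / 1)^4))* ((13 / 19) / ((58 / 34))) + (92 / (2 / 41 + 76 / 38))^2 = 101089826983 / 50132880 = 2016.44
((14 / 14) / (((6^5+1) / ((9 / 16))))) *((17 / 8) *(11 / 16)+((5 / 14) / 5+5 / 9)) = 0.00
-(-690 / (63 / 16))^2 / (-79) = 13542400 / 34839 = 388.71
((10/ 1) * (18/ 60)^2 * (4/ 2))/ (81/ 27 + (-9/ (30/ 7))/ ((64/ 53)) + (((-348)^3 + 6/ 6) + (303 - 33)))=-1152/ 26972108633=-0.00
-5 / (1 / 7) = -35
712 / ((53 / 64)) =45568 / 53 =859.77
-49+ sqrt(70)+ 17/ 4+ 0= -179/ 4+ sqrt(70)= -36.38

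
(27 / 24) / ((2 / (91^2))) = 74529 / 16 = 4658.06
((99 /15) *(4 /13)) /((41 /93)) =12276 /2665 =4.61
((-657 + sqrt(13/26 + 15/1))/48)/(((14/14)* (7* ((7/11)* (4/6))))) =-7227/1568 + 11* sqrt(62)/3136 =-4.58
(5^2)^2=625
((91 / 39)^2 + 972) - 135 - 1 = 7573 / 9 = 841.44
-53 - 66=-119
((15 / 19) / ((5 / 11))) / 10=33 / 190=0.17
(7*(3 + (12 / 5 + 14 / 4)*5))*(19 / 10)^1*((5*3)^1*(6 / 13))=5985 / 2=2992.50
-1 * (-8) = 8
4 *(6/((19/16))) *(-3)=-1152/19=-60.63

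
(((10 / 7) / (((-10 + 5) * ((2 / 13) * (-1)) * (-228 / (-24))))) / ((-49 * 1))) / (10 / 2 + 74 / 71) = -142 / 215061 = -0.00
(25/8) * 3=75/8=9.38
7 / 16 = 0.44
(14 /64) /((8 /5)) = 35 /256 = 0.14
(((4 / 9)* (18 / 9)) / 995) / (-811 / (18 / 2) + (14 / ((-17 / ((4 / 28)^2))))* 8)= -952 / 96169735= -0.00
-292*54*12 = -189216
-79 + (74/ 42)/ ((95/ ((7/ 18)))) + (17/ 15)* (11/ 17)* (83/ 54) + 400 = 2478824/ 7695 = 322.13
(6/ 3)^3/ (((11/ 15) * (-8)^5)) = -15/ 45056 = -0.00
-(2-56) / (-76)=-27 / 38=-0.71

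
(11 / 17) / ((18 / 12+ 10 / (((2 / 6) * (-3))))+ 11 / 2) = -11 / 51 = -0.22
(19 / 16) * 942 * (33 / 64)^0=8949 / 8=1118.62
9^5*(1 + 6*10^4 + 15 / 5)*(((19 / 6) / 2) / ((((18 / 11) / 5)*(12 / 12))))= 34283510415 / 2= 17141755207.50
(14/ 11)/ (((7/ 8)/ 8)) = 128/ 11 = 11.64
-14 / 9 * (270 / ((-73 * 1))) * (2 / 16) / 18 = 35 / 876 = 0.04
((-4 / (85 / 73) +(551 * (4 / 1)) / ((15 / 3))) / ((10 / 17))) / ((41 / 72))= 1338336 / 1025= 1305.69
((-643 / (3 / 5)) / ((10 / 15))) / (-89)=3215 / 178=18.06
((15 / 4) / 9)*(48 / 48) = 5 / 12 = 0.42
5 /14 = 0.36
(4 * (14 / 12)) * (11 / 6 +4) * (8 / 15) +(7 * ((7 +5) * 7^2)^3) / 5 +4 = 38423224708 / 135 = 284616479.32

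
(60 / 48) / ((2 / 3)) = 15 / 8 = 1.88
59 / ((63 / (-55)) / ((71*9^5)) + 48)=1511621595 / 1229793833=1.23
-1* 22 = -22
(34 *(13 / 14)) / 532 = 221 / 3724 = 0.06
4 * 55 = 220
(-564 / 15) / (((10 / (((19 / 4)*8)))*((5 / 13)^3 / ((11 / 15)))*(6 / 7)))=-302135834 / 140625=-2148.52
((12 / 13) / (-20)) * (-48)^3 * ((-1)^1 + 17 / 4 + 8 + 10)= 108465.23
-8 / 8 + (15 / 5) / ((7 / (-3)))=-16 / 7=-2.29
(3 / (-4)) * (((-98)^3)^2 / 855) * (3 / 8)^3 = -124571584809 / 3040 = -40977495.00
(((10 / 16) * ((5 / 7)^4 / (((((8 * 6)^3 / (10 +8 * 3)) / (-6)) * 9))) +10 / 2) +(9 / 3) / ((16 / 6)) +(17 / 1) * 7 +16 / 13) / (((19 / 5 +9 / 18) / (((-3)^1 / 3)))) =-13085051630395 / 445296144384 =-29.39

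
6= 6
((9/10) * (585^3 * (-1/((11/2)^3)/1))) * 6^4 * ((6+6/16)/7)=-11909273945400/9317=-1278230540.45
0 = 0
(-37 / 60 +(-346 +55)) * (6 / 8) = -17497 / 80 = -218.71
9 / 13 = 0.69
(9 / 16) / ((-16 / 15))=-0.53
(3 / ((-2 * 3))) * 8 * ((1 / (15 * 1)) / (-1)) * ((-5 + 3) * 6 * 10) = -32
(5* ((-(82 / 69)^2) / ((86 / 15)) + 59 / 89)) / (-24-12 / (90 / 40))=-12650645 / 178154504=-0.07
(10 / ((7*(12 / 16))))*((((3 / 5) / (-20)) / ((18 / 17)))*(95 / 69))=-323 / 4347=-0.07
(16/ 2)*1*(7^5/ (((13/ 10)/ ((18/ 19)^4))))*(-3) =-423439591680/ 1694173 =-249938.81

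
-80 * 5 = -400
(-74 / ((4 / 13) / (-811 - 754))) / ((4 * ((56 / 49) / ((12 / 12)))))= 5269355 / 64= 82333.67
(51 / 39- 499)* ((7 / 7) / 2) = -3235 / 13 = -248.85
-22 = -22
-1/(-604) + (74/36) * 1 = 11183/5436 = 2.06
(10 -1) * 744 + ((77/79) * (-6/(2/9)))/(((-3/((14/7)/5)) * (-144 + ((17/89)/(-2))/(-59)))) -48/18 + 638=13138007240414/1792041135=7331.31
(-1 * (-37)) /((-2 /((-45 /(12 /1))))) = 555 /8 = 69.38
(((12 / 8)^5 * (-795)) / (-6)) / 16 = 64395 / 1024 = 62.89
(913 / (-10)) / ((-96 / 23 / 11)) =230989 / 960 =240.61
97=97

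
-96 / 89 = -1.08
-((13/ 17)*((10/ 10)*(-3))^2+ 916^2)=-14264069/ 17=-839062.88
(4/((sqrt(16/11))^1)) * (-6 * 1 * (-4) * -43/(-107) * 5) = 5160 * sqrt(11)/107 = 159.94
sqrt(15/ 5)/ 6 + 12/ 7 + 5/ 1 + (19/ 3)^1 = 13.34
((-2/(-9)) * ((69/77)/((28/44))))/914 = 23/67179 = 0.00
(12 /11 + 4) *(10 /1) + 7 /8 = 4557 /88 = 51.78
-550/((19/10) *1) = -5500/19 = -289.47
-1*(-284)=284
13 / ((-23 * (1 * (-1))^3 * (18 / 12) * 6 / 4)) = 52 / 207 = 0.25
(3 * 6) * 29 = 522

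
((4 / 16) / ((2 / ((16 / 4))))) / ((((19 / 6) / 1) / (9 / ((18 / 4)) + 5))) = 21 / 19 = 1.11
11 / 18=0.61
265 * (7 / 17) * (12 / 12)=1855 / 17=109.12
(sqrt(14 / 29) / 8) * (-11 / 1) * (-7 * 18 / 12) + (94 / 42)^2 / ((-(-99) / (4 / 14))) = 4418 / 305613 + 231 * sqrt(406) / 464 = 10.05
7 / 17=0.41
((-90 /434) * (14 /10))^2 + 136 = 130777 /961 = 136.08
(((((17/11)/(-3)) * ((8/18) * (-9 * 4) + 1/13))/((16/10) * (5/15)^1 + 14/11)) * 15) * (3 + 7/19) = 8445600/36803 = 229.48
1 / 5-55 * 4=-1099 / 5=-219.80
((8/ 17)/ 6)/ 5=4/ 255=0.02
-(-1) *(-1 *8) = -8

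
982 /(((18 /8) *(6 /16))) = 31424 /27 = 1163.85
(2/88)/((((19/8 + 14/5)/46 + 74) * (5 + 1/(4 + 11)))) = 75/1239161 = 0.00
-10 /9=-1.11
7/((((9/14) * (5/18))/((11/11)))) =196/5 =39.20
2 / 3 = 0.67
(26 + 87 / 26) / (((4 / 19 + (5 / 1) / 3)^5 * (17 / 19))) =8722729750329 / 6199278649694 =1.41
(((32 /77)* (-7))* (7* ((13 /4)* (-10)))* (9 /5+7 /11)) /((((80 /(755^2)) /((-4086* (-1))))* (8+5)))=436943315340 /121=3611101779.67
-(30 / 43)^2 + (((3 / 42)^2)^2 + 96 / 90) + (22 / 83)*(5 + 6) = 3.50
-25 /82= -0.30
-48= -48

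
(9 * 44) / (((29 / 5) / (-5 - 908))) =-1807740 / 29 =-62335.86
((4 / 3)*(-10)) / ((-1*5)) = 8 / 3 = 2.67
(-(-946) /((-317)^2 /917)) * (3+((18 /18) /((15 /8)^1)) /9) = 358270066 /13566015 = 26.41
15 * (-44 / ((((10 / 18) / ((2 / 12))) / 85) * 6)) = -2805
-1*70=-70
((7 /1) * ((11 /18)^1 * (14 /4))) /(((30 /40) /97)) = 52283 /27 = 1936.41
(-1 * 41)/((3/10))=-410/3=-136.67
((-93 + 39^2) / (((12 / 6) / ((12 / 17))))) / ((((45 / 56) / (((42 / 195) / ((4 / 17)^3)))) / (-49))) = -165145582 / 325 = -508140.25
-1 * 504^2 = -254016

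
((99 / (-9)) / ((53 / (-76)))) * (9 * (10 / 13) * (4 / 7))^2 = 108345600 / 438893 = 246.86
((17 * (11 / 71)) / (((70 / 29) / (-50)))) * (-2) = 54230 / 497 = 109.11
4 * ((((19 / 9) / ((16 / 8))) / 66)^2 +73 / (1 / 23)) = 2369646937 / 352836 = 6716.00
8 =8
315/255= 21/17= 1.24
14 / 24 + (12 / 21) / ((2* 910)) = 22307 / 38220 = 0.58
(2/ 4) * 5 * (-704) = -1760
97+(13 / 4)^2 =1721 / 16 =107.56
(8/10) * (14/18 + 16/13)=188/117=1.61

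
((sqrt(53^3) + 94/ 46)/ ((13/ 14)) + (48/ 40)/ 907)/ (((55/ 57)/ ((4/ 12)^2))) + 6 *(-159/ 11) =-19347128494/ 223734225 + 14098 *sqrt(53)/ 2145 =-38.63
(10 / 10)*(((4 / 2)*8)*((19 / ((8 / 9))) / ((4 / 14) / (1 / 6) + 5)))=50.94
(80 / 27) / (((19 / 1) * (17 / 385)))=30800 / 8721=3.53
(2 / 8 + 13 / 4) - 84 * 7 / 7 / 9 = -5.83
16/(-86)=-8/43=-0.19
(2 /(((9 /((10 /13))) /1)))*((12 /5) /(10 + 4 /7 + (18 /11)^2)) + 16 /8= 444434 /218829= 2.03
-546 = -546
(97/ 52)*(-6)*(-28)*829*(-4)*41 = -553884744/ 13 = -42606518.77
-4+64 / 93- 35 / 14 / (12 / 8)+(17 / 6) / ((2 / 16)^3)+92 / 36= 404060 / 279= 1448.24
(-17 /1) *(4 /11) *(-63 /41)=4284 /451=9.50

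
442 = 442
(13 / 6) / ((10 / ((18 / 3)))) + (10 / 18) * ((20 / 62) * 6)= 2209 / 930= 2.38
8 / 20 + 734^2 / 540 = 134743 / 135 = 998.10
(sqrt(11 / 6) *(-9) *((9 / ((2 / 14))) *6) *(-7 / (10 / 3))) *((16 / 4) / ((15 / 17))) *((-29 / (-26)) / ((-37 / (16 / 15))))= -10435824 *sqrt(66) / 60125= -1410.08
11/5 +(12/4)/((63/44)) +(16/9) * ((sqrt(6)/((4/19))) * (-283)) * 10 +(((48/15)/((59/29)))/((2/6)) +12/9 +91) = 209282/2065 - 215080 * sqrt(6)/9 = -58436.01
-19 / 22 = -0.86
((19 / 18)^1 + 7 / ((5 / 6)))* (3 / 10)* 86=36593 / 150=243.95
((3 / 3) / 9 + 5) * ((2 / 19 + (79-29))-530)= -419428 / 171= -2452.80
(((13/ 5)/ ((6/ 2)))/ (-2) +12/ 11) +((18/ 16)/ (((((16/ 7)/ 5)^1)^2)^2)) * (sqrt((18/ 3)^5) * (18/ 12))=217/ 330 +364651875 * sqrt(6)/ 262144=3407.99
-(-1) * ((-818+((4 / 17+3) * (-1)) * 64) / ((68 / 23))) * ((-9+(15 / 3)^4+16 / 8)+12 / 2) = -62524488 / 289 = -216347.71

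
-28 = -28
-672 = -672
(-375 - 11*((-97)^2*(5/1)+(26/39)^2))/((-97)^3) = 4660874/8214057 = 0.57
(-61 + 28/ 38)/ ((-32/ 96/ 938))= 3222030/ 19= 169580.53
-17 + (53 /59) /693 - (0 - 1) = -654139 /40887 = -16.00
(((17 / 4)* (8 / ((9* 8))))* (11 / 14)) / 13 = 187 / 6552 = 0.03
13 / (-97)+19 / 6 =1765 / 582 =3.03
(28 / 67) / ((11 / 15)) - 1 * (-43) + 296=250263 / 737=339.57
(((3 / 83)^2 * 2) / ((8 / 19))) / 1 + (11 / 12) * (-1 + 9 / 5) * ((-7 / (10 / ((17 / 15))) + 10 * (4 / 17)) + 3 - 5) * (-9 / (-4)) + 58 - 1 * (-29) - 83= 384078933 / 117113000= 3.28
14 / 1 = 14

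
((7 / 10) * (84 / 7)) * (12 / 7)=72 / 5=14.40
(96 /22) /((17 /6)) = 288 /187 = 1.54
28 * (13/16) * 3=273/4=68.25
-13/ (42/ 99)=-429/ 14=-30.64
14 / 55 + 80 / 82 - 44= -96446 / 2255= -42.77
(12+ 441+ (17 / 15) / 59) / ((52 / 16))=139.39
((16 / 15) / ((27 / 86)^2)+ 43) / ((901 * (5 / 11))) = 6473951 / 49262175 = 0.13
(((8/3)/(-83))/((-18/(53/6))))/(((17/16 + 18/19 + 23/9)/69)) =741152/3110259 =0.24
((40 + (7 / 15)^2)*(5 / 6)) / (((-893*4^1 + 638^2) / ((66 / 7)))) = 99539 / 127093680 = 0.00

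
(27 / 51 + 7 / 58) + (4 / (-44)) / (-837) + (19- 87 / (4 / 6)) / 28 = -846933529 / 254186856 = -3.33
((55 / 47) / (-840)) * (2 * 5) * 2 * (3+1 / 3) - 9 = -26924 / 2961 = -9.09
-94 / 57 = -1.65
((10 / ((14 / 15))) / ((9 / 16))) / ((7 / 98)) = 800 / 3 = 266.67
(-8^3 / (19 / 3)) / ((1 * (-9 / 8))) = 4096 / 57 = 71.86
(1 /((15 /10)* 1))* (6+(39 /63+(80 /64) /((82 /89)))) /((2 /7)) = 54937 /2952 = 18.61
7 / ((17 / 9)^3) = 5103 / 4913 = 1.04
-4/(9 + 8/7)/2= -14/71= -0.20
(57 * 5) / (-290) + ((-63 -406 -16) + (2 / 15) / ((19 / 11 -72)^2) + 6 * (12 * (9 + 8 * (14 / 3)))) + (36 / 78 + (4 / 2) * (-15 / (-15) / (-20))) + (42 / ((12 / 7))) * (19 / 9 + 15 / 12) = 237834214914733 / 81096635880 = 2932.73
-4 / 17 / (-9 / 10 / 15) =200 / 51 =3.92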